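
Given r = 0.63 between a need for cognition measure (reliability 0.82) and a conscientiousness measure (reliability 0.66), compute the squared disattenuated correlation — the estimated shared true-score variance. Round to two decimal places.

Disattenuated r = 0.63 / √(0.82 × 0.66) = 0.63 / 0.7357 = 0.8563.
Shared true-score variance = 0.8563² = 0.7332 ≈ 0.73.

0.73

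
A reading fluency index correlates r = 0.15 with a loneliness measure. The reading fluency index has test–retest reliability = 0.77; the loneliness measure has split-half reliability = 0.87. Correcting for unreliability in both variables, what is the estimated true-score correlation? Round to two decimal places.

0.18

r_true = r_obs / √(r_xx · r_yy) = 0.15 / √(0.77 × 0.87) = 0.15 / √0.6699 = 0.15 / 0.8185 ≈ 0.18.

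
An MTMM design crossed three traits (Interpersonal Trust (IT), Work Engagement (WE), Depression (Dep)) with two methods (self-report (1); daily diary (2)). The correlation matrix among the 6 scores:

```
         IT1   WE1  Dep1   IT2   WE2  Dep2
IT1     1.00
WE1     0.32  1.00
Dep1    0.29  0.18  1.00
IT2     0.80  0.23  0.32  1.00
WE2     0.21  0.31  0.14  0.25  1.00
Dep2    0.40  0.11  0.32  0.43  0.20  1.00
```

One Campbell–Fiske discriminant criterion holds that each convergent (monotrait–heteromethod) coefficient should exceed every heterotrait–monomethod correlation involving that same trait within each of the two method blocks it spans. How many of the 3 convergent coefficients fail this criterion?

2

Checking each validity diagonal entry against its comparison values:
IT (methods 1·2): 0.80 vs {0.32, 0.25, 0.29, 0.43} → pass.
WE (methods 1·2): 0.31 vs {0.32, 0.25, 0.18, 0.20} → fail.
Dep (methods 1·2): 0.32 vs {0.29, 0.43, 0.18, 0.20} → fail.
2 of 3 fail.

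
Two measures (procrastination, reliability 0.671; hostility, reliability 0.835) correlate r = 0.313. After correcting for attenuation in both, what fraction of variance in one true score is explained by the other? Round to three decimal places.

Disattenuated r = 0.313 / √(0.671 × 0.835) = 0.313 / 0.7485 = 0.4182.
Shared true-score variance = 0.4182² = 0.1749 ≈ 0.175.

0.175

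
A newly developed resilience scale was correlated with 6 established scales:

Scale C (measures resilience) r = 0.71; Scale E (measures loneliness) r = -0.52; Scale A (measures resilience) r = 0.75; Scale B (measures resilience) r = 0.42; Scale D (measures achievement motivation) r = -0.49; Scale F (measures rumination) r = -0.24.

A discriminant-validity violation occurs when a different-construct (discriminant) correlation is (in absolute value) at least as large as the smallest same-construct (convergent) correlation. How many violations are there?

2

Convergent (same construct = resilience): Scale C, Scale A, Scale B.
Smallest convergent = 0.42. Discriminant |r|: 0.52, 0.49, 0.24; count ≥ 0.42 → 2.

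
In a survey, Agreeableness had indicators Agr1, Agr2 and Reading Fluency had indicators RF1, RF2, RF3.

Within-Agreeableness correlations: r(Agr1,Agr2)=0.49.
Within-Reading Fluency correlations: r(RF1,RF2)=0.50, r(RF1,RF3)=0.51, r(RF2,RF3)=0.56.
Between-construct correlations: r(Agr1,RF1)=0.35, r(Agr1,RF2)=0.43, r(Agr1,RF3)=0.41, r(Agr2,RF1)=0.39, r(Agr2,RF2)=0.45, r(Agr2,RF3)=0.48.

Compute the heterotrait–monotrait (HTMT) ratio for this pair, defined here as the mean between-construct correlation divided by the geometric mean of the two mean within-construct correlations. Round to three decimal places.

0.826

Mean heterotrait r = 2.51/6 = 0.4183.
Mean within-Agr = 0.49/1 = 0.4900; mean within-RF = 1.57/3 = 0.5233.
Geometric mean = √(0.4900 × 0.5233) = 0.5064.
HTMT = 0.4183 / 0.5064 = 0.826.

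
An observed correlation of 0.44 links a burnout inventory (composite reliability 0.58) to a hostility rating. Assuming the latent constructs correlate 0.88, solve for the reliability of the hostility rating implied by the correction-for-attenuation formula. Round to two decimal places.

0.43

r_true = r_obs / √(r_xx · r_yy) ⇒ 0.88 = 0.44 / √(0.58 · r_yy).
√(0.58 · r_yy) = 0.44 / 0.88 = 0.5000; 0.58 · r_yy = 0.2500; r_yy = 0.2500 / 0.58 ≈ 0.43.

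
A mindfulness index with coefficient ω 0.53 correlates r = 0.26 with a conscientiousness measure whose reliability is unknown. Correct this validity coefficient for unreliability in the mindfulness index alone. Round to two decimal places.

Single correction: r_c = r_obs / √r_xx = 0.26 / √0.53 = 0.26 / 0.7280 ≈ 0.36.

0.36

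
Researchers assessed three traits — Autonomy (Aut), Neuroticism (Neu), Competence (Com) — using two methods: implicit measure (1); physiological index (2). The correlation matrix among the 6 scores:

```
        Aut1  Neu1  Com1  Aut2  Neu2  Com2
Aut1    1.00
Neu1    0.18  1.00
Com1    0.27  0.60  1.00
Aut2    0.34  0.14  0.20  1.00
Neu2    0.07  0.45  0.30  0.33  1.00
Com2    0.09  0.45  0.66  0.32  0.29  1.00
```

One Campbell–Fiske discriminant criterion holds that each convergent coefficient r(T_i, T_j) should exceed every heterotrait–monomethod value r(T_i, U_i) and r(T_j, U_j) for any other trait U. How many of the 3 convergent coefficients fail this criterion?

1

Checking each validity diagonal entry against its comparison values:
Aut (methods 1·2): 0.34 vs {0.18, 0.33, 0.27, 0.32} → pass.
Neu (methods 1·2): 0.45 vs {0.18, 0.33, 0.60, 0.29} → fail.
Com (methods 1·2): 0.66 vs {0.27, 0.32, 0.60, 0.29} → pass.
1 of 3 fail.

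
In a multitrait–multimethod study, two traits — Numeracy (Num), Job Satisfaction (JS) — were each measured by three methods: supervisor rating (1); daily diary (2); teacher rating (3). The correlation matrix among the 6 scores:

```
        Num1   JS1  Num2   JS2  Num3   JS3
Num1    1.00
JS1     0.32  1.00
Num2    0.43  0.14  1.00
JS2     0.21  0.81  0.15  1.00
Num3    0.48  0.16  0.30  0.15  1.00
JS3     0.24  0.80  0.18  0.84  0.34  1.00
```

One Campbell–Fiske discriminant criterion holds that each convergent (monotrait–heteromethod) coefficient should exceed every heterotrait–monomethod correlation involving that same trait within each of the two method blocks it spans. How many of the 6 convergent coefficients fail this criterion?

1

Each convergent coefficient versus the relevant comparison correlations:
Num (methods 1·2): 0.43 vs {0.32, 0.15} → pass.
Num (methods 1·3): 0.48 vs {0.32, 0.34} → pass.
Num (methods 2·3): 0.30 vs {0.15, 0.34} → fail.
JS (methods 1·2): 0.81 vs {0.32, 0.15} → pass.
JS (methods 1·3): 0.80 vs {0.32, 0.34} → pass.
JS (methods 2·3): 0.84 vs {0.15, 0.34} → pass.
1 of 6 fail.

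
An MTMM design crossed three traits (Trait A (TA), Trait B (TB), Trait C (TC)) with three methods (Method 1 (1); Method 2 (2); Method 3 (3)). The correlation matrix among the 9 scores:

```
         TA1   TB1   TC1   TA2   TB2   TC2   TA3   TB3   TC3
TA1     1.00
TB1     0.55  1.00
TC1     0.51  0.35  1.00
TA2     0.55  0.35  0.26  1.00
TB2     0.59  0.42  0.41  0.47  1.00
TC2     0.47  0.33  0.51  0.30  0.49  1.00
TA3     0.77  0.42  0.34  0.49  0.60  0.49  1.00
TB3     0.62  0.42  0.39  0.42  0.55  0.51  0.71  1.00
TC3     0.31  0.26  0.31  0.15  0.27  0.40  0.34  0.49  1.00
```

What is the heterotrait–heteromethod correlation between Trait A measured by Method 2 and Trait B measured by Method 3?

0.42

Different traits and methods: r(TA2, TB3) = 0.42.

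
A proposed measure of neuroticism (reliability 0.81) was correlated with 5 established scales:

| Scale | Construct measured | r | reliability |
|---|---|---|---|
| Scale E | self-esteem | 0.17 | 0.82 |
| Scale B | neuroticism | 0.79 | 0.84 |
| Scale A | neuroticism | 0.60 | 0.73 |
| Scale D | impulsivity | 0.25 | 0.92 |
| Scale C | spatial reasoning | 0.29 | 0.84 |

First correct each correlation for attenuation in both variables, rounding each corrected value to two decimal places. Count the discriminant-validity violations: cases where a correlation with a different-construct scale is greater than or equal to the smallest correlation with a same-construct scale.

0

Disattenuated r (r / √(r_scale · r_new)):
  Scale E (disc): 0.17 / √(0.82·0.81) = 0.21
  Scale B (conv): 0.79 / √(0.84·0.81) = 0.96
  Scale A (conv): 0.60 / √(0.73·0.81) = 0.78
  Scale D (disc): 0.25 / √(0.92·0.81) = 0.29
  Scale C (disc): 0.29 / √(0.84·0.81) = 0.35
Smallest convergent = 0.78. Discriminant values: 0.21, 0.29, 0.35; count ≥ 0.78 → 0.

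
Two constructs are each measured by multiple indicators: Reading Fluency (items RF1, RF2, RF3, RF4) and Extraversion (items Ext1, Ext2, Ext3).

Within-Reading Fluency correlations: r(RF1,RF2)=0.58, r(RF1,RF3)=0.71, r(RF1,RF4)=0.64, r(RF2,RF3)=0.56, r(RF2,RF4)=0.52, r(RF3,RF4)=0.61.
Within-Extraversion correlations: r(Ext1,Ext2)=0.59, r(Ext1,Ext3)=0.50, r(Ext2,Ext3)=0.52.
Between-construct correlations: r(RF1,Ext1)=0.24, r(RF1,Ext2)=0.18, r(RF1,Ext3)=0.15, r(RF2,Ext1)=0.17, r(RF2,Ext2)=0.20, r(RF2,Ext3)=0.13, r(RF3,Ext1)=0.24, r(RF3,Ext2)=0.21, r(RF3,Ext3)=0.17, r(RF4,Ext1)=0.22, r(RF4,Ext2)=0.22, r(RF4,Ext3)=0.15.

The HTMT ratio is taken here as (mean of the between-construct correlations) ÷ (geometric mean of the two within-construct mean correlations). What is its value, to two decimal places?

0.33

Between-construct mean = 2.28/12 = 0.1900.
Mean within-RF = 3.62/6 = 0.6033; mean within-Ext = 1.61/3 = 0.5367.
Geometric mean = √(0.6033 × 0.5367) = 0.5690.
HTMT = 0.1900 / 0.5690 = 0.33.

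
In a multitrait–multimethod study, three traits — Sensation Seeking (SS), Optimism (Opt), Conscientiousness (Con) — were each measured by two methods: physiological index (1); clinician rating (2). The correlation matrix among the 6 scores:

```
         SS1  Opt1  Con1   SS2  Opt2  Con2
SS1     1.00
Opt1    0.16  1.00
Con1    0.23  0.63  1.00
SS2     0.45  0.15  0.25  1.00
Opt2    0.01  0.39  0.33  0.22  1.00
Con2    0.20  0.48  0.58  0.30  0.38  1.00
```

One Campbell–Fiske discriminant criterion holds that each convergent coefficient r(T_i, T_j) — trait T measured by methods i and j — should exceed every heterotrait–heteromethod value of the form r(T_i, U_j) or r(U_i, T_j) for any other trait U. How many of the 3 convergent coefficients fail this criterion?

Checking each validity diagonal entry against its comparison values:
SS (methods 1·2): 0.45 vs {0.01, 0.15, 0.20, 0.25} → pass.
Opt (methods 1·2): 0.39 vs {0.15, 0.01, 0.48, 0.33} → fail.
Con (methods 1·2): 0.58 vs {0.25, 0.20, 0.33, 0.48} → pass.
1 of 3 fail.

1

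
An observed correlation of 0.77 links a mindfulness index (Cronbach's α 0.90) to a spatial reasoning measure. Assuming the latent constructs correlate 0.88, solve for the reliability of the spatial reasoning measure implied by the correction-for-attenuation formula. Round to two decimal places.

r_true = r_obs / √(r_xx · r_yy) ⇒ 0.88 = 0.77 / √(0.90 · r_yy).
√(0.90 · r_yy) = 0.77 / 0.88 = 0.8750; 0.90 · r_yy = 0.7656; r_yy = 0.7656 / 0.90 ≈ 0.85.

0.85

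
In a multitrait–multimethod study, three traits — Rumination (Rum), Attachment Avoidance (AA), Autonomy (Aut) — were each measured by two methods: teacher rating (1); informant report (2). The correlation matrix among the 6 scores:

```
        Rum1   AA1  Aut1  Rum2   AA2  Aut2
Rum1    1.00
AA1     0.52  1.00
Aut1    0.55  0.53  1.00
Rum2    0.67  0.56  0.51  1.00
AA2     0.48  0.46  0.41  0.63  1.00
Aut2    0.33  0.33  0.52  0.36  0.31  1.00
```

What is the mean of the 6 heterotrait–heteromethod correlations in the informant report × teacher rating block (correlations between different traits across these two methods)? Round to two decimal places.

HTHM values (method 2 × method 1): 0.56, 0.51, 0.48, 0.41, 0.33, 0.33; mean = 2.62/6 = 0.44.

0.44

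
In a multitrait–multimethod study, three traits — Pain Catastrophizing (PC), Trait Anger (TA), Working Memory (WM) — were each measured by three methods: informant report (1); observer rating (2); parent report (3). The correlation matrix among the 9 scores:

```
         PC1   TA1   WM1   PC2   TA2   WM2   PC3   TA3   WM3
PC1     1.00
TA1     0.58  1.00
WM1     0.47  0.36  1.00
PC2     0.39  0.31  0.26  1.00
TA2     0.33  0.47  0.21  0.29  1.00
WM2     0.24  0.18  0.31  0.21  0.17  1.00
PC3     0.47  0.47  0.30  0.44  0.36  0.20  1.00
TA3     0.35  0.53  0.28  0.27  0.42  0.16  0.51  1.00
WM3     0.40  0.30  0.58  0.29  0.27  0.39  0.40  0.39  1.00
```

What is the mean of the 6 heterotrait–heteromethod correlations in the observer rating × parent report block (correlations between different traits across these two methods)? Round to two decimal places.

HTHM values (method 2 × method 3): 0.27, 0.29, 0.36, 0.27, 0.20, 0.16; mean = 1.55/6 = 0.26.

0.26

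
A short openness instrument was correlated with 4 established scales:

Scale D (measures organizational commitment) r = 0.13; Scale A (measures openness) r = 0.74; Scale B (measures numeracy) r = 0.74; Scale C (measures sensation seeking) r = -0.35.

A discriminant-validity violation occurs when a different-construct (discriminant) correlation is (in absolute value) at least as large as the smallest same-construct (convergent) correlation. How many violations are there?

Convergent (same construct = openness): Scale A.
Smallest convergent = 0.74. Discriminant |r|: 0.13, 0.74, 0.35; count ≥ 0.74 → 1.

1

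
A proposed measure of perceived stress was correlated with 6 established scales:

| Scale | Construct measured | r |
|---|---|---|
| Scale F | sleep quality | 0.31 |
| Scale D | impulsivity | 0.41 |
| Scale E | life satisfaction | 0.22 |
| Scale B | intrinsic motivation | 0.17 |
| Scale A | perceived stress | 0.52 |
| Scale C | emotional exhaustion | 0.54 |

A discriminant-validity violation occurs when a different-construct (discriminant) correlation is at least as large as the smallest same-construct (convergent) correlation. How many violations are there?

1

Convergent (same construct = perceived stress): Scale A.
Smallest convergent = 0.52. Discriminant values: 0.31, 0.41, 0.22, 0.17, 0.54; count ≥ 0.52 → 1.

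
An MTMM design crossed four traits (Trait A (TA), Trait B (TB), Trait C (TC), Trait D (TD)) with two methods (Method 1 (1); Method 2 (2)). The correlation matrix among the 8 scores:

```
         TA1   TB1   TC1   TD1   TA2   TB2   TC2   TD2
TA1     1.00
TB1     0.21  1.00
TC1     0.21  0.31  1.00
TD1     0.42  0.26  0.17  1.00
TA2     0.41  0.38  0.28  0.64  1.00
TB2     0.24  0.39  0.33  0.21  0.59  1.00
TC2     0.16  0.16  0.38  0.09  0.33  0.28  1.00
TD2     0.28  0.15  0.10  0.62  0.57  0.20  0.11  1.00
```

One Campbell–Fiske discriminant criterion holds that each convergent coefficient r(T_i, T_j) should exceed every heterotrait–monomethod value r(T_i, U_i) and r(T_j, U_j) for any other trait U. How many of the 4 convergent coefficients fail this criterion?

Checking each validity diagonal entry against its comparison values:
TA (methods 1·2): 0.41 vs {0.21, 0.59, 0.21, 0.33, 0.42, 0.57} → fail.
TB (methods 1·2): 0.39 vs {0.21, 0.59, 0.31, 0.28, 0.26, 0.20} → fail.
TC (methods 1·2): 0.38 vs {0.21, 0.33, 0.31, 0.28, 0.17, 0.11} → pass.
TD (methods 1·2): 0.62 vs {0.42, 0.57, 0.26, 0.20, 0.17, 0.11} → pass.
2 of 4 fail.

2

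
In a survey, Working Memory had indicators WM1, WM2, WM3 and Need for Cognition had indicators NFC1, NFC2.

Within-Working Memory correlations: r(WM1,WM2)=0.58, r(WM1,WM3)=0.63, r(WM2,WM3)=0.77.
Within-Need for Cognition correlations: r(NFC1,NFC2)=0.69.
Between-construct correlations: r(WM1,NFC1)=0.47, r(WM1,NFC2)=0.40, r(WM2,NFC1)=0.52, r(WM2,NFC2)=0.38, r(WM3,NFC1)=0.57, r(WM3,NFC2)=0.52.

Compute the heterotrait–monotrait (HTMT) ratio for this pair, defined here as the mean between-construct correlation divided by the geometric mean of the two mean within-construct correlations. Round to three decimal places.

Mean between = 2.86/6 = 0.4767.
Mean within-WM = 1.98/3 = 0.6600; mean within-NFC = 0.69/1 = 0.6900.
Geometric mean = √(0.6600 × 0.6900) = 0.6748.
HTMT = 0.4767 / 0.6748 = 0.706.

0.706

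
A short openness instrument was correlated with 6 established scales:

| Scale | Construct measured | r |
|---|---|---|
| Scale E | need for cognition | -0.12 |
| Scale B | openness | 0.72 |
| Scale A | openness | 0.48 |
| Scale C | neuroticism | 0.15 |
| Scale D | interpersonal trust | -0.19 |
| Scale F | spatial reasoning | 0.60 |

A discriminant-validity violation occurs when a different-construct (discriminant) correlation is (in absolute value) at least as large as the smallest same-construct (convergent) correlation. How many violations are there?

Convergent (same construct = openness): Scale B, Scale A.
Smallest convergent = 0.48. Discriminant |r|: 0.12, 0.15, 0.19, 0.60; count ≥ 0.48 → 1.

1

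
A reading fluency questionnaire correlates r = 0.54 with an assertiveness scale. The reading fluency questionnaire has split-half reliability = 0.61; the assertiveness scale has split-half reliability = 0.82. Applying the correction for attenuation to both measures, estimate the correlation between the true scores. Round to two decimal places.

r_true = r_obs / √(r_xx · r_yy) = 0.54 / √(0.61 × 0.82) = 0.54 / √0.5002 = 0.54 / 0.7072 ≈ 0.76.

0.76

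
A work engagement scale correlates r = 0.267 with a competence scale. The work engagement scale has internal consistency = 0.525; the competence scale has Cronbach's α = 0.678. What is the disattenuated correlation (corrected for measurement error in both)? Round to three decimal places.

0.448

r_true = r_obs / √(r_xx · r_yy) = 0.267 / √(0.525 × 0.678) = 0.267 / √0.355950 = 0.267 / 0.5966 ≈ 0.448.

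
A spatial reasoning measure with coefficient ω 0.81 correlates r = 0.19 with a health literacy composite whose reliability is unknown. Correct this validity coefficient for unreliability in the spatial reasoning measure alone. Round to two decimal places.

Single correction: r_c = r_obs / √r_xx = 0.19 / √0.81 = 0.19 / 0.9000 ≈ 0.21.

0.21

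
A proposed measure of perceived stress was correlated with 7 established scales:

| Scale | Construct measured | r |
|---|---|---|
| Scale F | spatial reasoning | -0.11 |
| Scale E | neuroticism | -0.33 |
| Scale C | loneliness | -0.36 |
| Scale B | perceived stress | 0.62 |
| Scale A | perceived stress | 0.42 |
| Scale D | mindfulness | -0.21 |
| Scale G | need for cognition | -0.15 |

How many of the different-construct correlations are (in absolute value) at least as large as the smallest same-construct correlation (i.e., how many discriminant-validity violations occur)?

Convergent (same construct = perceived stress): Scale B, Scale A.
Smallest convergent = 0.42. Discriminant |r|: 0.11, 0.33, 0.36, 0.21, 0.15; count ≥ 0.42 → 0.

0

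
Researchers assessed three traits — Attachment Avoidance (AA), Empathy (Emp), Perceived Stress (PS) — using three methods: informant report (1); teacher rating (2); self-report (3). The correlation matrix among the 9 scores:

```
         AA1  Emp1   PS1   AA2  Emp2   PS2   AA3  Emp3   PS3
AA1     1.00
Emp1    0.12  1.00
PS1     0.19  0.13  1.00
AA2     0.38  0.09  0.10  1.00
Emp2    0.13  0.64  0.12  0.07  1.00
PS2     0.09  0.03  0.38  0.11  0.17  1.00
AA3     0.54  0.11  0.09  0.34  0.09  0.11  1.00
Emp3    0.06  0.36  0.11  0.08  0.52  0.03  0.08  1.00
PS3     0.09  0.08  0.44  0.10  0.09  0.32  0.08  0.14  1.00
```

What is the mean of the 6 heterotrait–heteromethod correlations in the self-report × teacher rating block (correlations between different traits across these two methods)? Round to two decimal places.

HTHM values (method 3 × method 2): 0.09, 0.11, 0.08, 0.03, 0.10, 0.09; mean = 0.50/6 = 0.08.

0.08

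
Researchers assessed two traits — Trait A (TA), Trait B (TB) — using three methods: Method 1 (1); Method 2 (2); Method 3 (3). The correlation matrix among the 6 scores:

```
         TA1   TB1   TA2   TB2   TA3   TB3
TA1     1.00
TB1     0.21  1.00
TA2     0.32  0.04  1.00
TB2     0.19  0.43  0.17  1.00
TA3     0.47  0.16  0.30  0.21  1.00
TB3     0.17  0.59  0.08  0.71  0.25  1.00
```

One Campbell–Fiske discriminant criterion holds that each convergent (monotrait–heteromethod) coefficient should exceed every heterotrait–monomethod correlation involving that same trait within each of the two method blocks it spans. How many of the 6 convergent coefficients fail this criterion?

0

Checking each validity diagonal entry against its comparison values:
TA (methods 1·2): 0.32 vs {0.21, 0.17} → pass.
TA (methods 1·3): 0.47 vs {0.21, 0.25} → pass.
TA (methods 2·3): 0.30 vs {0.17, 0.25} → pass.
TB (methods 1·2): 0.43 vs {0.21, 0.17} → pass.
TB (methods 1·3): 0.59 vs {0.21, 0.25} → pass.
TB (methods 2·3): 0.71 vs {0.17, 0.25} → pass.
0 of 6 fail.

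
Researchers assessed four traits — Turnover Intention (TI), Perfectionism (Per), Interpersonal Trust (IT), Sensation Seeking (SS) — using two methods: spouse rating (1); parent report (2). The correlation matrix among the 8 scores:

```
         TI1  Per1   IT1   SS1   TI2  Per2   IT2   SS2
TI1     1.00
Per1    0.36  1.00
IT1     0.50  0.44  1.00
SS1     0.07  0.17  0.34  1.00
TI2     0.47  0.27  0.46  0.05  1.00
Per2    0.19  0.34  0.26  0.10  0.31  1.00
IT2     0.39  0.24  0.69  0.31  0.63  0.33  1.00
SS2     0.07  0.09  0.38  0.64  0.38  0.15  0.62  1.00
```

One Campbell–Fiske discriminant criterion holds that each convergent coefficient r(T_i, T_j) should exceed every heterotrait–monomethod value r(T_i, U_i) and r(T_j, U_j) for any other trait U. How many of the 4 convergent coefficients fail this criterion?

Each convergent coefficient versus the relevant comparison correlations:
TI (methods 1·2): 0.47 vs {0.36, 0.31, 0.50, 0.63, 0.07, 0.38} → fail.
Per (methods 1·2): 0.34 vs {0.36, 0.31, 0.44, 0.33, 0.17, 0.15} → fail.
IT (methods 1·2): 0.69 vs {0.50, 0.63, 0.44, 0.33, 0.34, 0.62} → pass.
SS (methods 1·2): 0.64 vs {0.07, 0.38, 0.17, 0.15, 0.34, 0.62} → pass.
2 of 4 fail.

2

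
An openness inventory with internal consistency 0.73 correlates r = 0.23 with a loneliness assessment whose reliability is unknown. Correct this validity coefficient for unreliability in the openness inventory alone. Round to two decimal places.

0.27

Single correction: r_c = r_obs / √r_xx = 0.23 / √0.73 = 0.23 / 0.8544 ≈ 0.27.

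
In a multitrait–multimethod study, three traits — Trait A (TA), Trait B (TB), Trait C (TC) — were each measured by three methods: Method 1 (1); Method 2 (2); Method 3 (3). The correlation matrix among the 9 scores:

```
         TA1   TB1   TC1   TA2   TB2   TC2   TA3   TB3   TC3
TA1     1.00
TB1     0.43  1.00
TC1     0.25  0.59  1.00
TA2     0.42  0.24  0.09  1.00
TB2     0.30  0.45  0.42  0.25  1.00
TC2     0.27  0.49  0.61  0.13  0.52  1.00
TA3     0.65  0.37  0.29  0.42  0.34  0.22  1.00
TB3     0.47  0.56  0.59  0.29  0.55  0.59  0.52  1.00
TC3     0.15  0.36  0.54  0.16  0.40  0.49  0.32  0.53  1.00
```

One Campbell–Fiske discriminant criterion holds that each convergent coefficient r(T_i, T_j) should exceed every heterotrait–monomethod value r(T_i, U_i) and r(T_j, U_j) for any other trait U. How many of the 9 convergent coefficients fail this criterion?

Checking each validity diagonal entry against its comparison values:
TA (methods 1·2): 0.42 vs {0.43, 0.25, 0.25, 0.13} → fail.
TA (methods 1·3): 0.65 vs {0.43, 0.52, 0.25, 0.32} → pass.
TA (methods 2·3): 0.42 vs {0.25, 0.52, 0.13, 0.32} → fail.
TB (methods 1·2): 0.45 vs {0.43, 0.25, 0.59, 0.52} → fail.
TB (methods 1·3): 0.56 vs {0.43, 0.52, 0.59, 0.53} → fail.
TB (methods 2·3): 0.55 vs {0.25, 0.52, 0.52, 0.53} → pass.
TC (methods 1·2): 0.61 vs {0.25, 0.13, 0.59, 0.52} → pass.
TC (methods 1·3): 0.54 vs {0.25, 0.32, 0.59, 0.53} → fail.
TC (methods 2·3): 0.49 vs {0.13, 0.32, 0.52, 0.53} → fail.
6 of 9 fail.

6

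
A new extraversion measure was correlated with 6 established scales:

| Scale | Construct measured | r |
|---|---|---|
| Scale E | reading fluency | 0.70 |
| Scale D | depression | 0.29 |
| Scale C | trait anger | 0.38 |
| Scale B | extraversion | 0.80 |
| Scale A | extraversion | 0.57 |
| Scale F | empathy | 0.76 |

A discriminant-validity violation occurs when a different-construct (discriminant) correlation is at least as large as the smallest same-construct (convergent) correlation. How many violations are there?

Convergent (same construct = extraversion): Scale B, Scale A.
Smallest convergent = 0.57. Discriminant values: 0.70, 0.29, 0.38, 0.76; count ≥ 0.57 → 2.

2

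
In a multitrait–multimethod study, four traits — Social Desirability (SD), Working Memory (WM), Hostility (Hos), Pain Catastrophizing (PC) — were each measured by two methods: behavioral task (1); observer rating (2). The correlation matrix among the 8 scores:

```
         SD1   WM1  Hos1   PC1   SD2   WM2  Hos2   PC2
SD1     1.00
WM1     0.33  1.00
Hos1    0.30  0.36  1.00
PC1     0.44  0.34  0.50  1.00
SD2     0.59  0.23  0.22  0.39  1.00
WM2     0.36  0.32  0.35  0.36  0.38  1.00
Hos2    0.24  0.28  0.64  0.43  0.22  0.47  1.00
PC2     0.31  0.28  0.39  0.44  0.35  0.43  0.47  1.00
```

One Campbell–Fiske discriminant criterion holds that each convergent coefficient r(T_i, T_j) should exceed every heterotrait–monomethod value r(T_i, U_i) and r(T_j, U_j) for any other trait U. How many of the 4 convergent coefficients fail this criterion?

2

Each convergent coefficient versus the relevant comparison correlations:
SD (methods 1·2): 0.59 vs {0.33, 0.38, 0.30, 0.22, 0.44, 0.35} → pass.
WM (methods 1·2): 0.32 vs {0.33, 0.38, 0.36, 0.47, 0.34, 0.43} → fail.
Hos (methods 1·2): 0.64 vs {0.30, 0.22, 0.36, 0.47, 0.50, 0.47} → pass.
PC (methods 1·2): 0.44 vs {0.44, 0.35, 0.34, 0.43, 0.50, 0.47} → fail.
2 of 4 fail.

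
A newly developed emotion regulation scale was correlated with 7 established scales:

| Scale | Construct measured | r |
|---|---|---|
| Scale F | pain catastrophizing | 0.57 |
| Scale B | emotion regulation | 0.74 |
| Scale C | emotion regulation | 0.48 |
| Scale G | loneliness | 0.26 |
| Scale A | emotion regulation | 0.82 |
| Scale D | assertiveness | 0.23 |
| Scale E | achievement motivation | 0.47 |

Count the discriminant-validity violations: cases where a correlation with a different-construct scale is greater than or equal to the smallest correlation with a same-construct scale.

Convergent (same construct = emotion regulation): Scale B, Scale C, Scale A.
Smallest convergent = 0.48. Discriminant values: 0.57, 0.26, 0.23, 0.47; count ≥ 0.48 → 1.

1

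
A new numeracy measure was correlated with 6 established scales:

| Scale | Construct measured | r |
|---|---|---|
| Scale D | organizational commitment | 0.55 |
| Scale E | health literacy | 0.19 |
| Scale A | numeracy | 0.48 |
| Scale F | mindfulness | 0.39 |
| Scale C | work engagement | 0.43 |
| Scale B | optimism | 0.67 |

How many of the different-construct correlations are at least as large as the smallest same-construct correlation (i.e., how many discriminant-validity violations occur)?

2

Convergent (same construct = numeracy): Scale A.
Smallest convergent = 0.48. Discriminant values: 0.55, 0.19, 0.39, 0.43, 0.67; count ≥ 0.48 → 2.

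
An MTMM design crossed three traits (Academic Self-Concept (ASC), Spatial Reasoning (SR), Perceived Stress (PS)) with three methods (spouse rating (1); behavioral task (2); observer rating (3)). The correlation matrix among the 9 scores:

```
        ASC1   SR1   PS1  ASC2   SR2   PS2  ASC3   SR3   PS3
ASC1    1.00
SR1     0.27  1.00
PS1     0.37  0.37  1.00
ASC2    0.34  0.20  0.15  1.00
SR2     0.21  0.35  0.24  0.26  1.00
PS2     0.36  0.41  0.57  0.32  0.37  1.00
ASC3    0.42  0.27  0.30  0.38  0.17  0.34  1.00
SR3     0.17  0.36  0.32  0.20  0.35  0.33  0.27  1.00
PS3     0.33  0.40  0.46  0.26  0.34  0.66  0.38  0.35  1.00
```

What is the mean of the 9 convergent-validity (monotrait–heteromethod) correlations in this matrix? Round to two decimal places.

Convergent values: 0.34, 0.42, 0.38, 0.35, 0.36, 0.35, 0.57, 0.46, 0.66; mean = 3.89/9 = 0.43.

0.43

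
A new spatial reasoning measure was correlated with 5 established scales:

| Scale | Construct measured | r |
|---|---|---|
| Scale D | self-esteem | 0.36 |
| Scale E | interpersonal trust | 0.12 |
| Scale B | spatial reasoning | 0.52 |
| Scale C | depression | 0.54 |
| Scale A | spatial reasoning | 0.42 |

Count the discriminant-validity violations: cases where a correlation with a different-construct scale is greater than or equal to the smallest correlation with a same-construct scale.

Convergent (same construct = spatial reasoning): Scale B, Scale A.
Smallest convergent = 0.42. Discriminant values: 0.36, 0.12, 0.54; count ≥ 0.42 → 1.

1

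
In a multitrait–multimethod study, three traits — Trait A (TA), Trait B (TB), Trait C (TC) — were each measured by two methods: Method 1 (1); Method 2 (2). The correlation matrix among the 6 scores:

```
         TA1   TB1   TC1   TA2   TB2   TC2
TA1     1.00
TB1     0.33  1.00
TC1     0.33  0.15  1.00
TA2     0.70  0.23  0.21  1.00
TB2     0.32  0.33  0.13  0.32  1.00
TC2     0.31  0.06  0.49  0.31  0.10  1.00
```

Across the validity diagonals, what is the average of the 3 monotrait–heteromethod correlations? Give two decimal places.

0.51

Convergent values: 0.70, 0.33, 0.49; mean = 1.52/3 = 0.51.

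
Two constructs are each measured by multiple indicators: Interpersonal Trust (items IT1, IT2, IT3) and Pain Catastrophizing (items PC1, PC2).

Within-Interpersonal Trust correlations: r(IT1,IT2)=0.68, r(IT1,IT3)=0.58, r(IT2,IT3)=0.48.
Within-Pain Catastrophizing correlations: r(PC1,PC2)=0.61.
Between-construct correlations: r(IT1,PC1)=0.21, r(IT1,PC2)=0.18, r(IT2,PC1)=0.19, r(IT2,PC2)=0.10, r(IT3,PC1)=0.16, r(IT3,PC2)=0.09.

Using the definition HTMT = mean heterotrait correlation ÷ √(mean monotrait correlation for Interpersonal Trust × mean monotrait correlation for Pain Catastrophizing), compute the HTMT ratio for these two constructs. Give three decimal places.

0.261

Mean between = 0.93/6 = 0.1550.
Mean within-IT = 1.74/3 = 0.5800; mean within-PC = 0.61/1 = 0.6100.
Geometric mean = √(0.5800 × 0.6100) = 0.5948.
HTMT = 0.1550 / 0.5948 = 0.261.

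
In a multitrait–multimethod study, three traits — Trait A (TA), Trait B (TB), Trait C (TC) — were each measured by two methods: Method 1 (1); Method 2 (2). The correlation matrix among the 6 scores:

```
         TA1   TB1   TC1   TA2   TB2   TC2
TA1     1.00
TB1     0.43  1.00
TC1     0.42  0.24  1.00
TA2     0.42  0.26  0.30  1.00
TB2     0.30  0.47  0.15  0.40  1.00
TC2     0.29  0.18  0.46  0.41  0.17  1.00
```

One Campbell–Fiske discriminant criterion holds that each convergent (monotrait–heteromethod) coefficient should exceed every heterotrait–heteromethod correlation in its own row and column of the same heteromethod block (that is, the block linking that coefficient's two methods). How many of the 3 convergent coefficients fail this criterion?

Checking each validity diagonal entry against its comparison values:
TA (methods 1·2): 0.42 vs {0.30, 0.26, 0.29, 0.30} → pass.
TB (methods 1·2): 0.47 vs {0.26, 0.30, 0.18, 0.15} → pass.
TC (methods 1·2): 0.46 vs {0.30, 0.29, 0.15, 0.18} → pass.
0 of 3 fail.

0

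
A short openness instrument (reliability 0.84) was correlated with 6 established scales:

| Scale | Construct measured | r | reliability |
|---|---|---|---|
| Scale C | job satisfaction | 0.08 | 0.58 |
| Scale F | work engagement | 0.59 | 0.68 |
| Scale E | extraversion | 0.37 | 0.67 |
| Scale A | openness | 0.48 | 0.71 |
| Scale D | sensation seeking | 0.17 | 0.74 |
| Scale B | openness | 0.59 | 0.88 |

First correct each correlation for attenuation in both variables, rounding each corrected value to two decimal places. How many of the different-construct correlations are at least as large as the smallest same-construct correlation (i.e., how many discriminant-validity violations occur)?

1

Disattenuated r (r / √(r_scale · r_new)):
  Scale C (disc): 0.08 / √(0.58·0.84) = 0.11
  Scale F (disc): 0.59 / √(0.68·0.84) = 0.78
  Scale E (disc): 0.37 / √(0.67·0.84) = 0.49
  Scale A (conv): 0.48 / √(0.71·0.84) = 0.62
  Scale D (disc): 0.17 / √(0.74·0.84) = 0.22
  Scale B (conv): 0.59 / √(0.88·0.84) = 0.69
Smallest convergent = 0.62. Discriminant values: 0.11, 0.78, 0.49, 0.22; count ≥ 0.62 → 1.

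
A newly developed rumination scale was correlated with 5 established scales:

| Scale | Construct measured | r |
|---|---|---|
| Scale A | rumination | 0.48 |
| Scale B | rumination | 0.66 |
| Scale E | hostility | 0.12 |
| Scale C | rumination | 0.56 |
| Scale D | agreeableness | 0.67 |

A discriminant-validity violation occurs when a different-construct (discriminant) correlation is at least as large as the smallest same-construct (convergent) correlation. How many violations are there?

Convergent (same construct = rumination): Scale A, Scale B, Scale C.
Smallest convergent = 0.48. Discriminant values: 0.12, 0.67; count ≥ 0.48 → 1.

1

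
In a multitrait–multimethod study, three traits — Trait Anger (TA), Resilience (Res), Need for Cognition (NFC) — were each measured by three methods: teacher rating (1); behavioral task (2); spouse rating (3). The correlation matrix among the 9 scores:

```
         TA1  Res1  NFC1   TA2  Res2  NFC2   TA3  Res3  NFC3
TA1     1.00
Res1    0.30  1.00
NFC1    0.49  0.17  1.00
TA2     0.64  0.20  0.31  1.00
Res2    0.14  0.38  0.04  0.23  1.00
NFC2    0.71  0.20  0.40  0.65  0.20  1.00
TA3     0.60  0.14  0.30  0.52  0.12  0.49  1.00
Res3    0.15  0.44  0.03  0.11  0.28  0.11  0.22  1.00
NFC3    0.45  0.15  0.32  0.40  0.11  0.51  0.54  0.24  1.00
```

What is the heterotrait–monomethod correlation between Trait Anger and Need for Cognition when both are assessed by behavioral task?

Different traits, same method: r(TA2, NFC2) = 0.65.

0.65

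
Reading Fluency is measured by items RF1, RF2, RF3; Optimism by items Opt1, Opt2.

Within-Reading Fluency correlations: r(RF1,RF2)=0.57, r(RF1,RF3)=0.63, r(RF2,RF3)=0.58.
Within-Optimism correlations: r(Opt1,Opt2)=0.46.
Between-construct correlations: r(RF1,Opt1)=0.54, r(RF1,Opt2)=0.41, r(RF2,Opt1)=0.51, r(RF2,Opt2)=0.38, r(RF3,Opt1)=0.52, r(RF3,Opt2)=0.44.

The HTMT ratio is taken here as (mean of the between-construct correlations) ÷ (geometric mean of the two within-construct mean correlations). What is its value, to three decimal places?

0.893

Mean between = 2.80/6 = 0.4667.
Mean within-RF = 1.78/3 = 0.5933; mean within-Opt = 0.46/1 = 0.4600.
Geometric mean = √(0.5933 × 0.4600) = 0.5224.
HTMT = 0.4667 / 0.5224 = 0.893.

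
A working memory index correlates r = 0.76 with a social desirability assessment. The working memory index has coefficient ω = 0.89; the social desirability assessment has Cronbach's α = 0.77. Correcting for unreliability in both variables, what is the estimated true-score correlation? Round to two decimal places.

0.92

r_true = r_obs / √(r_xx · r_yy) = 0.76 / √(0.89 × 0.77) = 0.76 / √0.6853 = 0.76 / 0.8278 ≈ 0.92.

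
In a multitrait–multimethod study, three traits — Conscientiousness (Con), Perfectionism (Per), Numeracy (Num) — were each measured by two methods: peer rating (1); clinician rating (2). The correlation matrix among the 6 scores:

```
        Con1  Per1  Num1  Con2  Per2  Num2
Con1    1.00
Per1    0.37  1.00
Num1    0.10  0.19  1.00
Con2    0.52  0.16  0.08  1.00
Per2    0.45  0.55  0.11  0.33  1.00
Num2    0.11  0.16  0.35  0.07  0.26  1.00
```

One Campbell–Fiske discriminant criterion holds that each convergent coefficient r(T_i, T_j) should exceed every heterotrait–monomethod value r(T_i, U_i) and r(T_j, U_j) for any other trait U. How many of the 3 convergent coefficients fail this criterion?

0

Each convergent coefficient versus the relevant comparison correlations:
Con (methods 1·2): 0.52 vs {0.37, 0.33, 0.10, 0.07} → pass.
Per (methods 1·2): 0.55 vs {0.37, 0.33, 0.19, 0.26} → pass.
Num (methods 1·2): 0.35 vs {0.10, 0.07, 0.19, 0.26} → pass.
0 of 3 fail.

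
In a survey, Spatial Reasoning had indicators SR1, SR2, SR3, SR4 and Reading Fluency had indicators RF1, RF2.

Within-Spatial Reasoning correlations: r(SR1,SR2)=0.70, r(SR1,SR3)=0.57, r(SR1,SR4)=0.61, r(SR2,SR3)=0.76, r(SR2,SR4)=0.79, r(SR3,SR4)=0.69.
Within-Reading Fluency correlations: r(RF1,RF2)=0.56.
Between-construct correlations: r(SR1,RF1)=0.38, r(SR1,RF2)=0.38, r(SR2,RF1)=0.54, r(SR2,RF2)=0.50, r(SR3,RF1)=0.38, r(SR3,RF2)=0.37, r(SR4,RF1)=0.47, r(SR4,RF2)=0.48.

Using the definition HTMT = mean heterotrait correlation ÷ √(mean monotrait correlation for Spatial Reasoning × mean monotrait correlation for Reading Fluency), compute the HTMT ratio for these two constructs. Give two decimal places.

0.71

Mean between = 3.50/8 = 0.4375.
Mean within-SR = 4.12/6 = 0.6867; mean within-RF = 0.56/1 = 0.5600.
Geometric mean = √(0.6867 × 0.5600) = 0.6201.
HTMT = 0.4375 / 0.6201 = 0.71.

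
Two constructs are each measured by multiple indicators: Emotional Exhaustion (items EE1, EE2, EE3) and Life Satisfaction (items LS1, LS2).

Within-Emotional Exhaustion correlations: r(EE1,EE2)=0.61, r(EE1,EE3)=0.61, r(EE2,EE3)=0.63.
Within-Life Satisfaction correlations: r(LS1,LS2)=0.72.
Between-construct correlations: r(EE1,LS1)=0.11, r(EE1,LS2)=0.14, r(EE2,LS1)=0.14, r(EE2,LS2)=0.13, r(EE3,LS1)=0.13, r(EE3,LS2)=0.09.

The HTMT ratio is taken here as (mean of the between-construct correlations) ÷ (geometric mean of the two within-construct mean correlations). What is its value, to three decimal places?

0.185

Mean between = 0.74/6 = 0.1233.
Mean within-EE = 1.85/3 = 0.6167; mean within-LS = 0.72/1 = 0.7200.
Geometric mean = √(0.6167 × 0.7200) = 0.6664.
HTMT = 0.1233 / 0.6664 = 0.185.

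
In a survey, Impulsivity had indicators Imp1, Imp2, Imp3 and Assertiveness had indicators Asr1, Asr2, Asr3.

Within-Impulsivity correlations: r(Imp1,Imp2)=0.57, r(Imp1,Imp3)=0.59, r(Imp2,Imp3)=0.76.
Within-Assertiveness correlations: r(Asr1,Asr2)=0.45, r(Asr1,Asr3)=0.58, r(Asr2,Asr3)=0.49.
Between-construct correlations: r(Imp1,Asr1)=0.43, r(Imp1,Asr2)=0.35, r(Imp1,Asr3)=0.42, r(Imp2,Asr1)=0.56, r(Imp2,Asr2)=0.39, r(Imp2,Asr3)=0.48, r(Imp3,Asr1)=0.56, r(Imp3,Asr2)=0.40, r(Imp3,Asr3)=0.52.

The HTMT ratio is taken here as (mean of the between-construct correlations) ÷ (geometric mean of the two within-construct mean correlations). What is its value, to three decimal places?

Between-construct mean = 4.11/9 = 0.4567.
Mean within-Imp = 1.92/3 = 0.6400; mean within-Asr = 1.52/3 = 0.5067.
Geometric mean = √(0.6400 × 0.5067) = 0.5695.
HTMT = 0.4567 / 0.5695 = 0.802.

0.802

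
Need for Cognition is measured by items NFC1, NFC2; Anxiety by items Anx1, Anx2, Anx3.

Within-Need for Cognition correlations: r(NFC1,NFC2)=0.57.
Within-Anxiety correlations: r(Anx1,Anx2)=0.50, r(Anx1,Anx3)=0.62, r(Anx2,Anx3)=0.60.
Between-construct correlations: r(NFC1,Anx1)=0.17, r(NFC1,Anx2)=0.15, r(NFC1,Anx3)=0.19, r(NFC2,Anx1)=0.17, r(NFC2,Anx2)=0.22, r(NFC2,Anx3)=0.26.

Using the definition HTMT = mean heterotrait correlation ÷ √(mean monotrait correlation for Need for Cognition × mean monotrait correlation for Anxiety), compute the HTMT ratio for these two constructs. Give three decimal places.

0.338

Mean between = 1.16/6 = 0.1933.
Mean within-NFC = 0.57/1 = 0.5700; mean within-Anx = 1.72/3 = 0.5733.
Geometric mean = √(0.5700 × 0.5733) = 0.5716.
HTMT = 0.1933 / 0.5716 = 0.338.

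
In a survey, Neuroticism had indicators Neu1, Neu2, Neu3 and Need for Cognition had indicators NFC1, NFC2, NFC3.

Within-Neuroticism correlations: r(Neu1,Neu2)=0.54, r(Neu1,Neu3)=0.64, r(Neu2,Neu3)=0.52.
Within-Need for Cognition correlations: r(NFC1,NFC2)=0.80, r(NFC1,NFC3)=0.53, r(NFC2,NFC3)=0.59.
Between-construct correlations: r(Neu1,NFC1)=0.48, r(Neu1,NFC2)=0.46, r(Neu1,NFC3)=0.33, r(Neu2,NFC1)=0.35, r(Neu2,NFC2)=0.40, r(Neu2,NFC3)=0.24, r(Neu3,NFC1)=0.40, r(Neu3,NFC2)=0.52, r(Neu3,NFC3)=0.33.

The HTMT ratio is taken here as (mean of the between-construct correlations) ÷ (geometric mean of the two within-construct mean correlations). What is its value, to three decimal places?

0.648

Between-construct mean = 3.51/9 = 0.3900.
Mean within-Neu = 1.70/3 = 0.5667; mean within-NFC = 1.92/3 = 0.6400.
Geometric mean = √(0.5667 × 0.6400) = 0.6022.
HTMT = 0.3900 / 0.6022 = 0.648.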